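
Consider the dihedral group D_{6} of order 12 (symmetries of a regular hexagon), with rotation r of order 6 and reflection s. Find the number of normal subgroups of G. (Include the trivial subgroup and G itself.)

7

G has 16 subgroups. Checking conjugation-invariance by order — order 1: 1/1 normal; order 2: 1/7 normal; order 3: 1/1 normal; order 4: 0/3 normal; order 6: 3/3 normal; order 12: 1/1 normal.
Total normal subgroups: 7.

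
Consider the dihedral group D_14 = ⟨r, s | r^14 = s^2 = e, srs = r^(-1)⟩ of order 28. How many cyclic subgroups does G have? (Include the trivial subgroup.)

18

Group the elements of G by the cyclic subgroup they generate; each cyclic subgroup of order d accounts for φ(d) elements.
Cyclic subgroups by order — order 1: 1; order 2: 15; order 7: 1; order 14: 1.
Total: 18.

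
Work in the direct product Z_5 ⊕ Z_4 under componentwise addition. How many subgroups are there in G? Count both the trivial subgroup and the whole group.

|G| = 20, so by Lagrange every subgroup order divides 20. Divisors: 1, 2, 4, 5, 10, 20.
Subgroups by order — order 1: 1; order 2: 1; order 4: 1; order 5: 1; order 10: 1; order 20: 1.
Total: 1 + 1 + 1 + 1 + 1 + 1 = 6.

6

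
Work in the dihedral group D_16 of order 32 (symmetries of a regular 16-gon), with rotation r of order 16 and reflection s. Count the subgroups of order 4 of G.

|G| = 32 and 4 | 32, so subgroups of order 4 are possible by Lagrange.
The subgroups of order 4 are: {e, r^8, r^2s, r^10s}; {e, r^8, r^3s, r^11s}; {e, r^4, r^8, r^12}; {e, r^8, r^4s, r^12s}; … (9 in all).
So G has 9 subgroups of order 4.

9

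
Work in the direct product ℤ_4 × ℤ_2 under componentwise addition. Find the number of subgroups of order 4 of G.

|G| = 8 and 4 | 8, so subgroups of order 4 are possible by Lagrange.
The subgroups of order 4 are: {(0,0), (0,1), (2,0), (2,1)}; {(0,0), (1,0), (2,0), (3,0)}; {(0,0), (1,1), (2,0), (3,1)}.
So G has 3 subgroups of order 4.

3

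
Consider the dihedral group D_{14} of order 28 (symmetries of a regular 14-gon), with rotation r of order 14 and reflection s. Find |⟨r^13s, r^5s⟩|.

14

|⟨r^13s⟩| = 2 and |⟨r^5s⟩| = 2, so |H| is a multiple of lcm(2, 2) = 2 and divides |G| = 28.
Closing under the operation: H = {e, r^2, r^4, r^6, r^8, r^10, r^12, rs, r^3s, r^5s, r^7s, r^9s, r^11s, r^13s}, so |H| = 14.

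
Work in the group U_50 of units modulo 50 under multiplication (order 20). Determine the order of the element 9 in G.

10

Compute successive powers of 9 mod 50: 9, 31, 29, 11, 49, 41, 19, 21, …; 9^10 ≡ 1 (mod 50).
So |⟨9⟩| = 10.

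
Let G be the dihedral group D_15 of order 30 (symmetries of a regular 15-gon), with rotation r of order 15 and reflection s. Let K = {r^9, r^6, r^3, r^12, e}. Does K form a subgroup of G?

|K| = 5 divides |G| = 30, consistent with Lagrange.
K contains the identity, every element's inverse is in K, and K is closed under ·: it is a subgroup.
In fact K = ⟨r^9⟩.

Yes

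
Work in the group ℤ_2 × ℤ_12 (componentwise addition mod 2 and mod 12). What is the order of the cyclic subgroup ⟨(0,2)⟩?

6

The order of (0,2) in Z_2 × Z_12 is lcm(ord(0) in Z_2, ord(2) in Z_12).
ord(0) = 1 and ord(2) = 6, so |⟨(0,2)⟩| = lcm(1, 6) = 6.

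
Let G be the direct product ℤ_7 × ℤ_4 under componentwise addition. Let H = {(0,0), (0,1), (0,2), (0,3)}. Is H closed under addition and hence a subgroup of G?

|H| = 4 divides |G| = 28, consistent with Lagrange.
H contains the identity, every element's inverse is in H, and H is closed under +: it is a subgroup.
In fact H = ⟨(0,1)⟩.

Yes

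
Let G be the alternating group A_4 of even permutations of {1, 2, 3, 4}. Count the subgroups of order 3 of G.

4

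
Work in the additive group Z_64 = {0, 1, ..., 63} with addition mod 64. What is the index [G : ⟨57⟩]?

1

|⟨57⟩| = 64 and |G| = 64.
By Lagrange, [G : H] = |G|/|H| = 64/64 = 1.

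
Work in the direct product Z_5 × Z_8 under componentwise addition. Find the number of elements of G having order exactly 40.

16

An element (a,b) has order lcm(ord(a), ord(b)); count pairs with lcm equal to 40.
Enumerating gives 16 such elements.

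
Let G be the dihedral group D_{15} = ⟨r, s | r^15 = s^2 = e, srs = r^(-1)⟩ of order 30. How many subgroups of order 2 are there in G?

|G| = 30 and 2 | 30, so subgroups of order 2 are possible by Lagrange.
The subgroups of order 2 are: {e, r^10s}; {e, r^11s}; {e, r^12s}; {e, r^13s}; … (15 in all).
So G has 15 subgroups of order 2.

15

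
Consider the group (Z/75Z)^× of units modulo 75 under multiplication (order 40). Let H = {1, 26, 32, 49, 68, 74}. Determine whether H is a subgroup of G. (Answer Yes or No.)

|H| = 6 does not divide |G| = 40, so by Lagrange H is not a subgroup.

No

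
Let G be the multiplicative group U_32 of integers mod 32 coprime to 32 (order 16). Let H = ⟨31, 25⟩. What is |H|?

8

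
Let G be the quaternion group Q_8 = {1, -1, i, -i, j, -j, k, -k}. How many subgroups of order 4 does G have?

|G| = 8 and 4 | 8, so subgroups of order 4 are possible by Lagrange.
The subgroups of order 4 are: {1, -1, i, -i}; {1, -1, j, -j}; {1, -1, k, -k}.
So G has 3 subgroups of order 4.

3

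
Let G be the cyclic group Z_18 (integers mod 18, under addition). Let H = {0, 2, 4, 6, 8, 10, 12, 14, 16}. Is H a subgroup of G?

Yes

|H| = 9 divides |G| = 18, consistent with Lagrange.
H contains the identity, every element's inverse is in H, and H is closed under +: it is a subgroup.
In fact H = ⟨2⟩.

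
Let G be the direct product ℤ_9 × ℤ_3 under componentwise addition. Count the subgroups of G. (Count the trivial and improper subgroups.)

10

|G| = 27, so by Lagrange every subgroup order divides 27. Divisors: 1, 3, 9, 27.
Subgroups by order — order 1: 1; order 3: 4; order 9: 4; order 27: 1.
Total: 1 + 4 + 4 + 1 = 10.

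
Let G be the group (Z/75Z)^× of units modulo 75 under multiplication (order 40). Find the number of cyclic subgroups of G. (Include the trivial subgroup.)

12

Group the elements of G by the cyclic subgroup they generate; each cyclic subgroup of order d accounts for φ(d) elements.
Cyclic subgroups by order — order 1: 1; order 2: 3; order 4: 2; order 5: 1; order 10: 3; order 20: 2.
Total: 12.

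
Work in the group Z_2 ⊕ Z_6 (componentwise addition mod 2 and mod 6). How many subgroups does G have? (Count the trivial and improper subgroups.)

|G| = 12, so by Lagrange every subgroup order divides 12. Divisors: 1, 2, 3, 4, 6, 12.
Subgroups by order — order 1: 1; order 2: 3; order 3: 1; order 4: 1; order 6: 3; order 12: 1.
Total: 1 + 3 + 1 + 1 + 3 + 1 = 10.

10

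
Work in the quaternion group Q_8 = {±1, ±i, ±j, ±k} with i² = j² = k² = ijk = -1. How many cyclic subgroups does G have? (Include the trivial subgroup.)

5

Each element a generates a cyclic subgroup ⟨a⟩; distinct elements may generate the same one (a cyclic group of order d has φ(d) generators).
Cyclic subgroups by order — order 1: 1; order 2: 1; order 4: 3.
Total: 5.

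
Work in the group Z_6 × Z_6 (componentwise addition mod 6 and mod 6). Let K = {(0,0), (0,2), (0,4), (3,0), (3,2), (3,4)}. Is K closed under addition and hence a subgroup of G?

|K| = 6 divides |G| = 36, consistent with Lagrange.
K contains the identity, every element's inverse is in K, and K is closed under +: it is a subgroup.
In fact K = ⟨(3,4)⟩.

Yes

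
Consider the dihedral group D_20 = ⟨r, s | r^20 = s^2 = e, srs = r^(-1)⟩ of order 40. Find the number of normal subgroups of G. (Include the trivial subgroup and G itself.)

9

G has 48 subgroups. Checking conjugation-invariance by order — order 1: 1/1 normal; order 2: 1/21 normal; order 4: 1/11 normal; order 5: 1/1 normal; order 8: 0/5 normal; order 10: 1/5 normal; order 20: 3/3 normal; order 40: 1/1 normal.
Total normal subgroups: 9.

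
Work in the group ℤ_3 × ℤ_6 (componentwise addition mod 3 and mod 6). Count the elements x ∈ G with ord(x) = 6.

8

An element (a,b) has order lcm(ord(a), ord(b)); count pairs with lcm equal to 6.
Enumerating gives 8 such elements.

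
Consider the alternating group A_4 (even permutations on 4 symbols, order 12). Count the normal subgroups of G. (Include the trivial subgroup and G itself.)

G has 10 subgroups. Checking conjugation-invariance by order — order 1: 1/1 normal; order 2: 0/3 normal; order 3: 0/4 normal; order 4: 1/1 normal; order 12: 1/1 normal.
Total normal subgroups: 3.

3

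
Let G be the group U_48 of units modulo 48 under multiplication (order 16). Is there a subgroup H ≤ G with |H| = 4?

Yes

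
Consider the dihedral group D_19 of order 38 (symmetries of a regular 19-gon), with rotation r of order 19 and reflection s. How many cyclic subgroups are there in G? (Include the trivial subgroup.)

A cyclic subgroup of order d is generated by each of its φ(d) elements of order d, so the cyclic subgroups of order d number (#elements of order d)/φ(d).
Cyclic subgroups by order — order 1: 1; order 2: 19; order 19: 1.
Total: 21.

21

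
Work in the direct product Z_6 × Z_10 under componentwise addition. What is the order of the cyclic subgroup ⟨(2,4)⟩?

15

The order of (2,4) in Z_6 × Z_10 is lcm(ord(2) in Z_6, ord(4) in Z_10).
ord(2) = 3 and ord(4) = 5, so |⟨(2,4)⟩| = lcm(3, 5) = 15.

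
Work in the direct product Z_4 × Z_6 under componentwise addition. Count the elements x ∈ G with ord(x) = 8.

0

An element (a,b) has order lcm(ord(a), ord(b)); count pairs with lcm equal to 8.
Enumerating gives 0 such elements.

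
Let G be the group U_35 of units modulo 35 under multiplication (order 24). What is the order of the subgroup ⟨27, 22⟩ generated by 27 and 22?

|⟨27⟩| = 4 and |⟨22⟩| = 4, so |H| is a multiple of lcm(4, 4) = 4 and divides |G| = 24.
Closing under the operation: H = {1, 6, 8, 13, 22, 27, 29, 34}, so |H| = 8.

8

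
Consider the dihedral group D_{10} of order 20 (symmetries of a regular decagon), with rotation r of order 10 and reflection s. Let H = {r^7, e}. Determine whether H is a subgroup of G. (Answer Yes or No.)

r^7 ∈ H but its inverse r^3 ∉ H, so H is not a subgroup.

No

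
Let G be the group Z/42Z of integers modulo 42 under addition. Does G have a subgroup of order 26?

No

26 does not divide |G| = 42, so by Lagrange no subgroup of order 26 exists.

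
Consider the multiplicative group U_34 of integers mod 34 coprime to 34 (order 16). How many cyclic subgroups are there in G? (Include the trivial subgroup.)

5

Each element a generates a cyclic subgroup ⟨a⟩; distinct elements may generate the same one (a cyclic group of order d has φ(d) generators).
Cyclic subgroups by order — order 1: 1; order 2: 1; order 4: 1; order 8: 1; order 16: 1.
Total: 5.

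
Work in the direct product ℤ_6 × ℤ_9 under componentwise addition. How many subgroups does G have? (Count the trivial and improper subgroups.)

|G| = 54, so by Lagrange every subgroup order divides 54. Divisors: 1, 2, 3, 6, 9, 18, 27, 54.
Subgroups by order — order 1: 1; order 2: 1; order 3: 4; order 6: 4; order 9: 4; order 18: 4; order 27: 1; order 54: 1.
Total: 1 + 1 + 4 + 4 + 4 + 4 + 1 + 1 = 20.

20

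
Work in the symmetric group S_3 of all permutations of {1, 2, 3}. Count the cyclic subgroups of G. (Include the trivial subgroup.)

5

Each element a generates a cyclic subgroup ⟨a⟩; distinct elements may generate the same one (a cyclic group of order d has φ(d) generators).
Cyclic subgroups by order — order 1: 1; order 2: 3; order 3: 1.
Total: 5.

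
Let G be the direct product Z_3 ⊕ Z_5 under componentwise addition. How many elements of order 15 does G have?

8

An element (a,b) has order lcm(ord(a), ord(b)); count pairs with lcm equal to 15.
Enumerating gives 8 such elements.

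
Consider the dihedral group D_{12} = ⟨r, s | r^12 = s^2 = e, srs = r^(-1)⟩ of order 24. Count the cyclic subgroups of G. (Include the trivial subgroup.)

18

A cyclic subgroup of order d is generated by each of its φ(d) elements of order d, so the cyclic subgroups of order d number (#elements of order d)/φ(d).
Cyclic subgroups by order — order 1: 1; order 2: 13; order 3: 1; order 4: 1; order 6: 1; order 12: 1.
Total: 18.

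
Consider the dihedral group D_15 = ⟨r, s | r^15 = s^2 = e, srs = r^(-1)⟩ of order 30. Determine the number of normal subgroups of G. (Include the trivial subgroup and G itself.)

5

G has 28 subgroups. Checking conjugation-invariance by order — order 1: 1/1 normal; order 2: 0/15 normal; order 3: 1/1 normal; order 5: 1/1 normal; order 6: 0/5 normal; order 10: 0/3 normal; order 15: 1/1 normal; order 30: 1/1 normal.
Total normal subgroups: 5.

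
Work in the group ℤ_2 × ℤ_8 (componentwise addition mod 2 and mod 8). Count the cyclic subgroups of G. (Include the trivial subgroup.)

8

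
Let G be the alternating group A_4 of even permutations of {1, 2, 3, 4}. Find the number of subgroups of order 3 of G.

4

|G| = 12 and 3 | 12, so subgroups of order 3 are possible by Lagrange.
The subgroups of order 3 are: {e, (1 2 3), (1 3 2)}; {e, (1 2 4), (1 4 2)}; {e, (1 3 4), (1 4 3)}; {e, (2 3 4), (2 4 3)}.
So G has 4 subgroups of order 3.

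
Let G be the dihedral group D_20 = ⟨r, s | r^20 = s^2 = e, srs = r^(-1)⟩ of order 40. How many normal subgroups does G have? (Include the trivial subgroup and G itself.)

9

G has 48 subgroups. Checking conjugation-invariance by order — order 1: 1/1 normal; order 2: 1/21 normal; order 4: 1/11 normal; order 5: 1/1 normal; order 8: 0/5 normal; order 10: 1/5 normal; order 20: 3/3 normal; order 40: 1/1 normal.
Total normal subgroups: 9.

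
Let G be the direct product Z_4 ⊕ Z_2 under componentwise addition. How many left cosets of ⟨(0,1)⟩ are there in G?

|⟨(0,1)⟩| = 2 and |G| = 8.
By Lagrange, [G : H] = |G|/|H| = 8/2 = 4.

4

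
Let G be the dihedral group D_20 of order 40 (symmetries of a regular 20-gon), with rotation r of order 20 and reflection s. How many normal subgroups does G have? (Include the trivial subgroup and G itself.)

G has 48 subgroups. Checking conjugation-invariance by order — order 1: 1/1 normal; order 2: 1/21 normal; order 4: 1/11 normal; order 5: 1/1 normal; order 8: 0/5 normal; order 10: 1/5 normal; order 20: 3/3 normal; order 40: 1/1 normal.
Total normal subgroups: 9.

9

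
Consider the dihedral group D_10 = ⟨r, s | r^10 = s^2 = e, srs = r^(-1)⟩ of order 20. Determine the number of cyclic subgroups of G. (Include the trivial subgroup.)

14

Each element a generates a cyclic subgroup ⟨a⟩; distinct elements may generate the same one (a cyclic group of order d has φ(d) generators).
Cyclic subgroups by order — order 1: 1; order 2: 11; order 5: 1; order 10: 1.
Total: 14.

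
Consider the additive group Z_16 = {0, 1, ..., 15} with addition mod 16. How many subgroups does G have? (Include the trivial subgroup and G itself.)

5

Subgroups of the cyclic group Z_16 correspond bijectively to divisors of 16.
Divisors of 16: 1, 2, 4, 8, 16.
So Z_16 has 5 subgroups.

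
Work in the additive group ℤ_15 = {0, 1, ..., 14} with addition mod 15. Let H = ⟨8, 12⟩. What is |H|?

15

|⟨8⟩| = 15 and |⟨12⟩| = 5, so |H| is a multiple of lcm(15, 5) = 15 and divides |G| = 15.
Closing {8, 12} under the group operation gives all of G, so |H| = 15.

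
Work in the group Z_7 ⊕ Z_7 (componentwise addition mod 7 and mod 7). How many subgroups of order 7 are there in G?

|G| = 49 and 7 | 49, so subgroups of order 7 are possible by Lagrange.
The subgroups of order 7 are: {(0,0), (0,1), (0,2), (0,3), (0,4), (0,5), (0,6)}; {(0,0), (1,0), (2,0), (3,0), (4,0), (5,0), (6,0)}; {(0,0), (1,1), (2,2), (3,3), (4,4), (5,5), (6,6)}; {(0,0), (1,2), (2,4), (3,6), (4,1), (5,3), (6,5)}; … (8 in all).
So G has 8 subgroups of order 7.

8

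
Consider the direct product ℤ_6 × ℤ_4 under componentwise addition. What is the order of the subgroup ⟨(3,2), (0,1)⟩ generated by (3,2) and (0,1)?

8

|⟨(3,2)⟩| = 2 and |⟨(0,1)⟩| = 4, so |H| is a multiple of lcm(2, 4) = 4 and divides |G| = 24.
Closing under the operation: H = {(0,0), (0,1), (0,2), (0,3), (3,0), (3,1), (3,2), (3,3)}, so |H| = 8.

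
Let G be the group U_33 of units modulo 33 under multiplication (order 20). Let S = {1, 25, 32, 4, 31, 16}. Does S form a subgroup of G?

|S| = 6 does not divide |G| = 20, so by Lagrange S is not a subgroup.

No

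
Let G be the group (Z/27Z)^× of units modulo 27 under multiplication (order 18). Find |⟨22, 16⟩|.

|⟨22⟩| = 9 and |⟨16⟩| = 9, so |H| is a multiple of lcm(9, 9) = 9 and divides |G| = 18.
Closing under the operation: H = {1, 4, 7, 10, 13, 16, 19, 22, 25}, so |H| = 9.

9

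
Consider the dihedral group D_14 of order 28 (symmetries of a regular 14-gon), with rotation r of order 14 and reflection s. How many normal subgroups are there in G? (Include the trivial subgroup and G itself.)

G has 28 subgroups. Checking conjugation-invariance by order — order 1: 1/1 normal; order 2: 1/15 normal; order 4: 0/7 normal; order 7: 1/1 normal; order 14: 3/3 normal; order 28: 1/1 normal.
Total normal subgroups: 7.

7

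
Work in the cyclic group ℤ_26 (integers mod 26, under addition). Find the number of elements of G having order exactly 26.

12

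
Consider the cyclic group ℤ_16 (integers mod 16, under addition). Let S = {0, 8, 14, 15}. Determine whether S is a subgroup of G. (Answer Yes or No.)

14 ∈ S but its inverse 2 ∉ S, so S is not a subgroup.

No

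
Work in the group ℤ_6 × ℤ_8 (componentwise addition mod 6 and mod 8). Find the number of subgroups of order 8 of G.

3

|G| = 48 and 8 | 48, so subgroups of order 8 are possible by Lagrange.
The subgroups of order 8 are: {(0,0), (0,1), (0,2), (0,3), (0,4), (0,5), (0,6), (0,7)}; {(0,0), (0,2), (0,4), (0,6), (3,0), (3,2), (3,4), (3,6)}; {(0,0), (0,2), (0,4), (0,6), (3,1), (3,3), (3,5), (3,7)}.
So G has 3 subgroups of order 8.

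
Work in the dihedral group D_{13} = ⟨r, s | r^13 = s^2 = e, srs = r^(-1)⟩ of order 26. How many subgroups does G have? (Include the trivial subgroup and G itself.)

16

|G| = 26, so by Lagrange every subgroup order divides 26. Divisors: 1, 2, 13, 26.
Subgroups by order — order 1: 1; order 2: 13; order 13: 1; order 26: 1.
Total: 1 + 13 + 1 + 1 = 16.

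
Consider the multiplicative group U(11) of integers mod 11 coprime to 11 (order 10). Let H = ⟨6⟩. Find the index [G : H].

|⟨6⟩| = 10 and |G| = 10.
By Lagrange, [G : H] = |G|/|H| = 10/10 = 1.

1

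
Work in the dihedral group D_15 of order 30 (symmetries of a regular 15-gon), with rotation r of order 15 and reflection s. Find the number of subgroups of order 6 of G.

|G| = 30 and 6 | 30, so subgroups of order 6 are possible by Lagrange.
The subgroups of order 6 are: {e, r^5, r^10, s, r^5s, r^10s}; {e, r^5, r^10, rs, r^6s, r^11s}; {e, r^5, r^10, r^2s, r^7s, r^12s}; {e, r^5, r^10, r^3s, r^8s, r^13s}; … (5 in all).
So G has 5 subgroups of order 6.

5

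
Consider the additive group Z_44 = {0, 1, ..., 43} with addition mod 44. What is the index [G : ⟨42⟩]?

|⟨42⟩| = 22 and |G| = 44.
By Lagrange, [G : H] = |G|/|H| = 44/22 = 2.

2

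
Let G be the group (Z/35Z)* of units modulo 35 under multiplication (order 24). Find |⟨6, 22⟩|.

8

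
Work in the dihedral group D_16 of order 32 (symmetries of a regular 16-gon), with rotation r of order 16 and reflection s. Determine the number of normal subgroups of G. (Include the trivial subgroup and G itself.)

8

G has 36 subgroups. Checking conjugation-invariance by order — order 1: 1/1 normal; order 2: 1/17 normal; order 4: 1/9 normal; order 8: 1/5 normal; order 16: 3/3 normal; order 32: 1/1 normal.
Total normal subgroups: 8.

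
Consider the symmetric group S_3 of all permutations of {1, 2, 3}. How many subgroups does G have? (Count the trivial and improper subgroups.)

|G| = 6, so by Lagrange every subgroup order divides 6. Divisors: 1, 2, 3, 6.
Subgroups by order — order 1: 1; order 2: 3; order 3: 1; order 6: 1.
Total: 1 + 3 + 1 + 1 = 6.

6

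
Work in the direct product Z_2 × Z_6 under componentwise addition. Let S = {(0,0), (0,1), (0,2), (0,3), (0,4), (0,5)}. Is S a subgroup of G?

|S| = 6 divides |G| = 12, consistent with Lagrange.
S contains the identity, every element's inverse is in S, and S is closed under +: it is a subgroup.
In fact S = ⟨(0,1)⟩.

Yes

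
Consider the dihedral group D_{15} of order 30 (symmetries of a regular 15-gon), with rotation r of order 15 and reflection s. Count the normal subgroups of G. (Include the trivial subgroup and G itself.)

G has 28 subgroups. Checking conjugation-invariance by order — order 1: 1/1 normal; order 2: 0/15 normal; order 3: 1/1 normal; order 5: 1/1 normal; order 6: 0/5 normal; order 10: 0/3 normal; order 15: 1/1 normal; order 30: 1/1 normal.
Total normal subgroups: 5.

5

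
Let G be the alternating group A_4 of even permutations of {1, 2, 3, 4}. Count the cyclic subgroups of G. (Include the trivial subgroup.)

8

Group the elements of G by the cyclic subgroup they generate; each cyclic subgroup of order d accounts for φ(d) elements.
Cyclic subgroups by order — order 1: 1; order 2: 3; order 3: 4.
Total: 8.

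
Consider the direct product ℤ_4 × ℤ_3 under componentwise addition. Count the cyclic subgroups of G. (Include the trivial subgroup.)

A cyclic subgroup of order d is generated by each of its φ(d) elements of order d, so the cyclic subgroups of order d number (#elements of order d)/φ(d).
Cyclic subgroups by order — order 1: 1; order 2: 1; order 3: 1; order 4: 1; order 6: 1; order 12: 1.
Total: 6.

6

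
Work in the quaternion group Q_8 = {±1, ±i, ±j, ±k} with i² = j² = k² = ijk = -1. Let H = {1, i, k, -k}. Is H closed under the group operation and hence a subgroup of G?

i ∈ H but its inverse -i ∉ H, so H is not a subgroup.

No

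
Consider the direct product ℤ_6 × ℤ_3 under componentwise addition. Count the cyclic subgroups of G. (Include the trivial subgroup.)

10

Each element a generates a cyclic subgroup ⟨a⟩; distinct elements may generate the same one (a cyclic group of order d has φ(d) generators).
Cyclic subgroups by order — order 1: 1; order 2: 1; order 3: 4; order 6: 4.
Total: 10.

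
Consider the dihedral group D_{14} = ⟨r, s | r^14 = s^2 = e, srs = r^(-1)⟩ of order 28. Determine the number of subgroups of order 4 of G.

|G| = 28 and 4 | 28, so subgroups of order 4 are possible by Lagrange.
The subgroups of order 4 are: {e, r^7, r^3s, r^10s}; {e, r^7, r^4s, r^11s}; {e, r^7, r^5s, r^12s}; {e, r^7, r^6s, r^13s}; … (7 in all).
So G has 7 subgroups of order 4.

7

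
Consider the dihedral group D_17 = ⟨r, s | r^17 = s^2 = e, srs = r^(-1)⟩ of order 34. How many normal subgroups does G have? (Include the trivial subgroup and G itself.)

G has 20 subgroups. Checking conjugation-invariance by order — order 1: 1/1 normal; order 2: 0/17 normal; order 17: 1/1 normal; order 34: 1/1 normal.
Total normal subgroups: 3.

3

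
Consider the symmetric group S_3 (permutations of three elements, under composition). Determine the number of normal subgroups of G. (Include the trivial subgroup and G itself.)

G has 6 subgroups. Checking conjugation-invariance by order — order 1: 1/1 normal; order 2: 0/3 normal; order 3: 1/1 normal; order 6: 1/1 normal.
Total normal subgroups: 3.

3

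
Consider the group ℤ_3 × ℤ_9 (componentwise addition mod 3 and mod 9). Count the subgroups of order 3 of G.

4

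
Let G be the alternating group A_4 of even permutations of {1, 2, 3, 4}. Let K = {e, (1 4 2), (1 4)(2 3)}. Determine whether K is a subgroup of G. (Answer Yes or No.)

(1 4 2) ∈ K but its inverse (1 2 4) ∉ K, so K is not a subgroup.

No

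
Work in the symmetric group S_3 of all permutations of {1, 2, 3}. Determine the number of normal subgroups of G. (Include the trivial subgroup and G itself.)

G has 6 subgroups. Checking conjugation-invariance by order — order 1: 1/1 normal; order 2: 0/3 normal; order 3: 1/1 normal; order 6: 1/1 normal.
Total normal subgroups: 3.

3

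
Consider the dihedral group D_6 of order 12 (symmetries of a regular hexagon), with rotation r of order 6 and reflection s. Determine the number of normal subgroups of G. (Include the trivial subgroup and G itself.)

G has 16 subgroups. Checking conjugation-invariance by order — order 1: 1/1 normal; order 2: 1/7 normal; order 3: 1/1 normal; order 4: 0/3 normal; order 6: 3/3 normal; order 12: 1/1 normal.
Total normal subgroups: 7.

7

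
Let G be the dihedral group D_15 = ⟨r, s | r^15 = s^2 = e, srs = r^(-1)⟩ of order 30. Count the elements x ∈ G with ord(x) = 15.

The elements of order 15 are: r, r^2, r^4, r^7, r^8, r^11, r^13, r^14.
That's 8.

8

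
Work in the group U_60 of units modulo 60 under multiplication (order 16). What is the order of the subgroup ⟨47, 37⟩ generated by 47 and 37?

8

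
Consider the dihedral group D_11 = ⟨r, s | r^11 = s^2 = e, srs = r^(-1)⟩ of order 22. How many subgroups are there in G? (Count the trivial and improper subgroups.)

14

|G| = 22, so by Lagrange every subgroup order divides 22. Divisors: 1, 2, 11, 22.
Subgroups by order — order 1: 1; order 2: 11; order 11: 1; order 22: 1.
Total: 1 + 11 + 1 + 1 = 14.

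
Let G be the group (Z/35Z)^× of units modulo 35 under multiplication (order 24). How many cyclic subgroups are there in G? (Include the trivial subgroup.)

Group the elements of G by the cyclic subgroup they generate; each cyclic subgroup of order d accounts for φ(d) elements.
Cyclic subgroups by order — order 1: 1; order 2: 3; order 3: 1; order 4: 2; order 6: 3; order 12: 2.
Total: 12.

12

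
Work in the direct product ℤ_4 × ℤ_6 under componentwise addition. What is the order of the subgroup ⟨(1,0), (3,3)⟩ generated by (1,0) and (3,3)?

8

|⟨(1,0)⟩| = 4 and |⟨(3,3)⟩| = 4, so |H| is a multiple of lcm(4, 4) = 4 and divides |G| = 24.
Closing under the operation: H = {(0,0), (0,3), (1,0), (1,3), (2,0), (2,3), (3,0), (3,3)}, so |H| = 8.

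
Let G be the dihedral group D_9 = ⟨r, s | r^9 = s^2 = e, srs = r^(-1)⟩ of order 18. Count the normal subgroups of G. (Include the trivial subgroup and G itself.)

4

G has 16 subgroups. Checking conjugation-invariance by order — order 1: 1/1 normal; order 2: 0/9 normal; order 3: 1/1 normal; order 6: 0/3 normal; order 9: 1/1 normal; order 18: 1/1 normal.
Total normal subgroups: 4.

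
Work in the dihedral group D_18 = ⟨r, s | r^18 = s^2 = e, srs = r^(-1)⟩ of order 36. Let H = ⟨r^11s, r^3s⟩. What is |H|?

|⟨r^11s⟩| = 2 and |⟨r^3s⟩| = 2, so |H| is a multiple of lcm(2, 2) = 2 and divides |G| = 36.
Closing under the operation: H = {e, r^2, r^4, r^6, r^8, r^10, r^12, r^14, r^16, rs, r^3s, r^5s, r^7s, r^9s, r^11s, r^13s, r^15s, r^17s}, so |H| = 18.

18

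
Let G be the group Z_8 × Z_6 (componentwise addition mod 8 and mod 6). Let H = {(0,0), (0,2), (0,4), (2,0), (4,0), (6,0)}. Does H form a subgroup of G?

No

Closure fails: (0,2) + (6,0) = (6,2) ∉ H. So H is not a subgroup.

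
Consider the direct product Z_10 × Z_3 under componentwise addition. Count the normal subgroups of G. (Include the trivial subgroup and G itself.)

8

G is abelian, so every subgroup is normal.
G has 8 subgroups in total, hence 8 normal subgroups.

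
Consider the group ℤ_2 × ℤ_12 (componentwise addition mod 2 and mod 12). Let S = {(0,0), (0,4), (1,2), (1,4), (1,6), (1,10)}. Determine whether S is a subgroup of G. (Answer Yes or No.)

No

(0,4) ∈ S but its inverse (0,8) ∉ S, so S is not a subgroup.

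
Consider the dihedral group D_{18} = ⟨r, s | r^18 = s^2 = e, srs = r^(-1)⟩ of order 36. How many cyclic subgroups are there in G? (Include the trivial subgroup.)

24

Each element a generates a cyclic subgroup ⟨a⟩; distinct elements may generate the same one (a cyclic group of order d has φ(d) generators).
Cyclic subgroups by order — order 1: 1; order 2: 19; order 3: 1; order 6: 1; order 9: 1; order 18: 1.
Total: 24.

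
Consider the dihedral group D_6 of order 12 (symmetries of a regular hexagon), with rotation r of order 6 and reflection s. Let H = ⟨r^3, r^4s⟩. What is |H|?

|⟨r^3⟩| = 2 and |⟨r^4s⟩| = 2, so |H| is a multiple of lcm(2, 2) = 2 and divides |G| = 12.
Closing under the operation: H = {e, r^3, rs, r^4s}, so |H| = 4.

4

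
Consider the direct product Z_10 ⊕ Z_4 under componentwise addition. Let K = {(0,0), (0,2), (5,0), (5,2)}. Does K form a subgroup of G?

|K| = 4 divides |G| = 40, consistent with Lagrange.
K contains the identity, every element's inverse is in K, and K is closed under +: it is a subgroup.

Yes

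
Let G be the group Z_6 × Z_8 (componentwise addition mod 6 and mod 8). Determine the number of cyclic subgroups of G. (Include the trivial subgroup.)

16

Each element a generates a cyclic subgroup ⟨a⟩; distinct elements may generate the same one (a cyclic group of order d has φ(d) generators).
Cyclic subgroups by order — order 1: 1; order 2: 3; order 3: 1; order 4: 2; order 6: 3; order 8: 2; order 12: 2; order 24: 2.
Total: 16.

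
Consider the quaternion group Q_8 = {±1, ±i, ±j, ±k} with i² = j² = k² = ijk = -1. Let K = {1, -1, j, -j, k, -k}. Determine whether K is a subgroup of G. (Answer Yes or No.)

|K| = 6 does not divide |G| = 8, so by Lagrange K is not a subgroup.

No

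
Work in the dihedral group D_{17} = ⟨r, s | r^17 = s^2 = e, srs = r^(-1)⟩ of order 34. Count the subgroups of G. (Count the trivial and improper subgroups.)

|G| = 34, so by Lagrange every subgroup order divides 34. Divisors: 1, 2, 17, 34.
Subgroups by order — order 1: 1; order 2: 17; order 17: 1; order 34: 1.
Total: 1 + 17 + 1 + 1 = 20.

20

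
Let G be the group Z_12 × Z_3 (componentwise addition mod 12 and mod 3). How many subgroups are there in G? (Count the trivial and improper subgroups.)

18

|G| = 36, so by Lagrange every subgroup order divides 36. Divisors: 1, 2, 3, 4, 6, 9, 12, 18, 36.
Subgroups by order — order 1: 1; order 2: 1; order 3: 4; order 4: 1; order 6: 4; order 9: 1; order 12: 4; order 18: 1; order 36: 1.
Total: 1 + 1 + 4 + 1 + 4 + 1 + 4 + 1 + 1 = 18.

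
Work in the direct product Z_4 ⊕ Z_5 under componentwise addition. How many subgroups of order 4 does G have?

|G| = 20 and 4 | 20, so subgroups of order 4 are possible by Lagrange.
The subgroups of order 4 are: {(0,0), (1,0), (2,0), (3,0)}.
So G has 1 subgroup of order 4.

1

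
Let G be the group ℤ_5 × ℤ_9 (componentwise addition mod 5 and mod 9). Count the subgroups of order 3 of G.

|G| = 45 and 3 | 45, so subgroups of order 3 are possible by Lagrange.
The subgroups of order 3 are: {(0,0), (0,3), (0,6)}.
So G has 1 subgroup of order 3.

1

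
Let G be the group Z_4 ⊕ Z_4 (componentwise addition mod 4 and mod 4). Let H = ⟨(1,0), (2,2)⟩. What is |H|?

8

|⟨(1,0)⟩| = 4 and |⟨(2,2)⟩| = 2, so |H| is a multiple of lcm(4, 2) = 4 and divides |G| = 16.
Closing under the operation: H = {(0,0), (0,2), (1,0), (1,2), (2,0), (2,2), (3,0), (3,2)}, so |H| = 8.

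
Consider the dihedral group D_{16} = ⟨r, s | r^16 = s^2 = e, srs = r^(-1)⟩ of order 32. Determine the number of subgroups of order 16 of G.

|G| = 32 and 16 | 32, so subgroups of order 16 are possible by Lagrange.
The subgroups of order 16 are: {e, r, r^2, r^3, r^4, r^5, r^6, r^7, r^8, r^9, r^10, r^11, r^12, r^13, r^14, r^15}; {e, r^2, r^4, r^6, r^8, r^10, r^12, r^14, s, r^2s, r^4s, r^6s, r^8s, r^10s, r^12s, r^14s}; {e, r^2, r^4, r^6, r^8, r^10, r^12, r^14, rs, r^3s, r^5s, r^7s, r^9s, r^11s, r^13s, r^15s}.
So G has 3 subgroups of order 16.

3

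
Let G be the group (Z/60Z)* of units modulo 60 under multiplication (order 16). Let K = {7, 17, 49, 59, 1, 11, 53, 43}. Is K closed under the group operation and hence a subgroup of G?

Yes

|K| = 8 divides |G| = 16, consistent with Lagrange.
K contains the identity, every element's inverse is in K, and K is closed under ·: it is a subgroup.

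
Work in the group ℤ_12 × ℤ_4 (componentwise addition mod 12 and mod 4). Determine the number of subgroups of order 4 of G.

7

|G| = 48 and 4 | 48, so subgroups of order 4 are possible by Lagrange.
The subgroups of order 4 are: {(0,0), (0,1), (0,2), (0,3)}; {(0,0), (0,2), (6,0), (6,2)}; {(0,0), (0,2), (6,1), (6,3)}; {(0,0), (3,0), (6,0), (9,0)}; … (7 in all).
So G has 7 subgroups of order 4.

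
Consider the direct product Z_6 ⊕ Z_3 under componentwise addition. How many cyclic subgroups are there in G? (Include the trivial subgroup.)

10

Group the elements of G by the cyclic subgroup they generate; each cyclic subgroup of order d accounts for φ(d) elements.
Cyclic subgroups by order — order 1: 1; order 2: 1; order 3: 4; order 6: 4.
Total: 10.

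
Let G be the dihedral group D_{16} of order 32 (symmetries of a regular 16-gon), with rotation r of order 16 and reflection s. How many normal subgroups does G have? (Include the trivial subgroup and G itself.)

8

G has 36 subgroups. Checking conjugation-invariance by order — order 1: 1/1 normal; order 2: 1/17 normal; order 4: 1/9 normal; order 8: 1/5 normal; order 16: 3/3 normal; order 32: 1/1 normal.
Total normal subgroups: 8.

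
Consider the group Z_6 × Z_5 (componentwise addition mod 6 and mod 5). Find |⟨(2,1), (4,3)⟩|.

15

|⟨(2,1)⟩| = 15 and |⟨(4,3)⟩| = 15, so |H| is a multiple of lcm(15, 15) = 15 and divides |G| = 30.
Closing under the operation: H = {(0,0), (0,1), (0,2), (0,3), (0,4), (2,0), (2,1), (2,2), (2,3), (2,4), (4,0), (4,1), (4,2), (4,3), (4,4)}, so |H| = 15.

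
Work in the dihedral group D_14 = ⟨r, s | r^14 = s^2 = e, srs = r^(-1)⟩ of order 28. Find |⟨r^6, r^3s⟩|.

|⟨r^6⟩| = 7 and |⟨r^3s⟩| = 2, so |H| is a multiple of lcm(7, 2) = 14 and divides |G| = 28.
Closing under the operation: H = {e, r^2, r^4, r^6, r^8, r^10, r^12, rs, r^3s, r^5s, r^7s, r^9s, r^11s, r^13s}, so |H| = 14.

14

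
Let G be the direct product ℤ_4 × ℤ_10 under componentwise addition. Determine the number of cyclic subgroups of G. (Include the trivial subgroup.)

12

A cyclic subgroup of order d is generated by each of its φ(d) elements of order d, so the cyclic subgroups of order d number (#elements of order d)/φ(d).
Cyclic subgroups by order — order 1: 1; order 2: 3; order 4: 2; order 5: 1; order 10: 3; order 20: 2.
Total: 12.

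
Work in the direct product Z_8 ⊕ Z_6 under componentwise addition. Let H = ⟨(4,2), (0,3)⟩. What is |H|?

12

|⟨(4,2)⟩| = 6 and |⟨(0,3)⟩| = 2, so |H| is a multiple of lcm(6, 2) = 6 and divides |G| = 48.
Closing under the operation: H = {(0,0), (0,1), (0,2), (0,3), (0,4), (0,5), (4,0), (4,1), (4,2), (4,3), (4,4), (4,5)}, so |H| = 12.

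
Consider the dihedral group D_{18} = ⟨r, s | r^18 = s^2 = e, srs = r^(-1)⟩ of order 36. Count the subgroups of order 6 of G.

7

|G| = 36 and 6 | 36, so subgroups of order 6 are possible by Lagrange.
The subgroups of order 6 are: {e, r^6, r^12, r^4s, r^10s, r^16s}; {e, r^6, r^12, r^5s, r^11s, r^17s}; {e, r^6, r^12, s, r^6s, r^12s}; {e, r^6, r^12, rs, r^7s, r^13s}; … (7 in all).
So G has 7 subgroups of order 6.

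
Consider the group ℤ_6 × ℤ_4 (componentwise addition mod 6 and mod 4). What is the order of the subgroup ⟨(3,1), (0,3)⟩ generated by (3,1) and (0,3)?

|⟨(3,1)⟩| = 4 and |⟨(0,3)⟩| = 4, so |H| is a multiple of lcm(4, 4) = 4 and divides |G| = 24.
Closing under the operation: H = {(0,0), (0,1), (0,2), (0,3), (3,0), (3,1), (3,2), (3,3)}, so |H| = 8.

8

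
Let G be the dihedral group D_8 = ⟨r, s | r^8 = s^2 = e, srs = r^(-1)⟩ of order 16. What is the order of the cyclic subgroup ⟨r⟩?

Computing powers of r: the smallest k with (r)^k = e is k = 8.

8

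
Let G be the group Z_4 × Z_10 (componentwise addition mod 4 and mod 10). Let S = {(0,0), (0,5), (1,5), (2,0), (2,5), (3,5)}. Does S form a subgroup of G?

|S| = 6 does not divide |G| = 40, so by Lagrange S is not a subgroup.

No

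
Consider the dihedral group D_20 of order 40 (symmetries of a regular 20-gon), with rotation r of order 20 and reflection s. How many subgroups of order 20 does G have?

3

|G| = 40 and 20 | 40, so subgroups of order 20 are possible by Lagrange.
The subgroups of order 20 are: {e, r, r^2, r^3, r^4, r^5, r^6, r^7, r^8, r^9, r^10, r^11, r^12, r^13, r^14, r^15, r^16, r^17, r^18, r^19}; {e, r^2, r^4, r^6, r^8, r^10, r^12, r^14, r^16, r^18, s, r^2s, r^4s, r^6s, r^8s, r^10s, r^12s, r^14s, r^16s, r^18s}; {e, r^2, r^4, r^6, r^8, r^10, r^12, r^14, r^16, r^18, rs, r^3s, r^5s, r^7s, r^9s, r^11s, r^13s, r^15s, r^17s, r^19s}.
So G has 3 subgroups of order 20.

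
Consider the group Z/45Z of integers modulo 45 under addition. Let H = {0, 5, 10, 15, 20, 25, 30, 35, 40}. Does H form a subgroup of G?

|H| = 9 divides |G| = 45, consistent with Lagrange.
H contains the identity, every element's inverse is in H, and H is closed under +: it is a subgroup.
In fact H = ⟨35⟩.

Yes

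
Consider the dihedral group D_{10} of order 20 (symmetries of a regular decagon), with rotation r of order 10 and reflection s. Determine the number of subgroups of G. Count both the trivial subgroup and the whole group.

|G| = 20, so by Lagrange every subgroup order divides 20. Divisors: 1, 2, 4, 5, 10, 20.
Subgroups by order — order 1: 1; order 2: 11; order 4: 5; order 5: 1; order 10: 3; order 20: 1.
Total: 1 + 11 + 5 + 1 + 3 + 1 = 22.

22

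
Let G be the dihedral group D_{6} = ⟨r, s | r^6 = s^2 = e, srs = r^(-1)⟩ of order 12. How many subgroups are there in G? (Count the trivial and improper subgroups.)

16

|G| = 12, so by Lagrange every subgroup order divides 12. Divisors: 1, 2, 3, 4, 6, 12.
Subgroups by order — order 1: 1; order 2: 7; order 3: 1; order 4: 3; order 6: 3; order 12: 1.
Total: 1 + 7 + 1 + 3 + 3 + 1 = 16.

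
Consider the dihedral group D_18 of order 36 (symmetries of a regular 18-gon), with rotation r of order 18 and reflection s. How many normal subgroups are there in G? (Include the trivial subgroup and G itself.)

9

G has 45 subgroups. Checking conjugation-invariance by order — order 1: 1/1 normal; order 2: 1/19 normal; order 3: 1/1 normal; order 4: 0/9 normal; order 6: 1/7 normal; order 9: 1/1 normal; order 12: 0/3 normal; order 18: 3/3 normal; order 36: 1/1 normal.
Total normal subgroups: 9.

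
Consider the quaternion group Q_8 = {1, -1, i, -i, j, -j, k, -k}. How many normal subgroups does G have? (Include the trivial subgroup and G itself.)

6

G has 6 subgroups. Checking conjugation-invariance by order — order 1: 1/1 normal; order 2: 1/1 normal; order 4: 3/3 normal; order 8: 1/1 normal.
Total normal subgroups: 6.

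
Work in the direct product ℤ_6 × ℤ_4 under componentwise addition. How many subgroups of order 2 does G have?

|G| = 24 and 2 | 24, so subgroups of order 2 are possible by Lagrange.
The subgroups of order 2 are: {(0,0), (0,2)}; {(0,0), (3,0)}; {(0,0), (3,2)}.
So G has 3 subgroups of order 2.

3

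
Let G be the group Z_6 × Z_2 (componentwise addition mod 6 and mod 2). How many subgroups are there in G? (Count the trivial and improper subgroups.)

10

|G| = 12, so by Lagrange every subgroup order divides 12. Divisors: 1, 2, 3, 4, 6, 12.
Subgroups by order — order 1: 1; order 2: 3; order 3: 1; order 4: 1; order 6: 3; order 12: 1.
Total: 1 + 3 + 1 + 1 + 3 + 1 = 10.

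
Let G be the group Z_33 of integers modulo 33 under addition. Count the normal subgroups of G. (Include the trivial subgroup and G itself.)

4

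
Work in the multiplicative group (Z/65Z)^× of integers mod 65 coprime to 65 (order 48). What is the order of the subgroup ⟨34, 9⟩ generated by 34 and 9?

|⟨34⟩| = 4 and |⟨9⟩| = 6, so |H| is a multiple of lcm(4, 6) = 12 and divides |G| = 48.
Closing under the operation: H = {1, 4, 6, 9, 11, 14, 16, 19, 21, 24, 29, 31, 34, 36, 41, 44, 46, 49, 51, 54, 56, 59, 61, 64}, so |H| = 24.

24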